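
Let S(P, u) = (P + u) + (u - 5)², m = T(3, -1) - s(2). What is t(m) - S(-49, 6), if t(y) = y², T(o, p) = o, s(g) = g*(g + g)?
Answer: 67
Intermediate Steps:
s(g) = 2*g² (s(g) = g*(2*g) = 2*g²)
m = -5 (m = 3 - 2*2² = 3 - 2*4 = 3 - 1*8 = 3 - 8 = -5)
S(P, u) = P + u + (-5 + u)² (S(P, u) = (P + u) + (-5 + u)² = P + u + (-5 + u)²)
t(m) - S(-49, 6) = (-5)² - (-49 + 6 + (-5 + 6)²) = 25 - (-49 + 6 + 1²) = 25 - (-49 + 6 + 1) = 25 - 1*(-42) = 25 + 42 = 67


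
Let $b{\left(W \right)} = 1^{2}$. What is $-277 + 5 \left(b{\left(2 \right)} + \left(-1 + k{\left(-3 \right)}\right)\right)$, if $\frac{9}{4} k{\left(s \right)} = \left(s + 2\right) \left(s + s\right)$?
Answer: $- \frac{791}{3} \approx -263.67$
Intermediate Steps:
$k{\left(s \right)} = \frac{8 s \left(2 + s\right)}{9}$ ($k{\left(s \right)} = \frac{4 \left(s + 2\right) \left(s + s\right)}{9} = \frac{4 \left(2 + s\right) 2 s}{9} = \frac{4 \cdot 2 s \left(2 + s\right)}{9} = \frac{8 s \left(2 + s\right)}{9}$)
$b{\left(W \right)} = 1$
$-277 + 5 \left(b{\left(2 \right)} + \left(-1 + k{\left(-3 \right)}\right)\right) = -277 + 5 \left(1 - \left(1 + \frac{8 \left(2 - 3\right)}{3}\right)\right) = -277 + 5 \left(1 - \left(1 + \frac{8}{3} \left(-1\right)\right)\right) = -277 + 5 \left(1 + \left(-1 + \frac{8}{3}\right)\right) = -277 + 5 \left(1 + \frac{5}{3}\right) = -277 + 5 \cdot \frac{8}{3} = -277 + \frac{40}{3} = - \frac{791}{3}$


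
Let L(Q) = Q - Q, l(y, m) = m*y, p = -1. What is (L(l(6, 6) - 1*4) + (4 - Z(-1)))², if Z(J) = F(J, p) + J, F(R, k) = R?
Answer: 36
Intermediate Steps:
Z(J) = 2*J (Z(J) = J + J = 2*J)
L(Q) = 0
(L(l(6, 6) - 1*4) + (4 - Z(-1)))² = (0 + (4 - 2*(-1)))² = (0 + (4 - 1*(-2)))² = (0 + (4 + 2))² = (0 + 6)² = 6² = 36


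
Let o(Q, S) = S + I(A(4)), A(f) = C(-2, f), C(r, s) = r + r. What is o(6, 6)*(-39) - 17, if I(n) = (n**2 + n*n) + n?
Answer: -1343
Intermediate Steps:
C(r, s) = 2*r
A(f) = -4 (A(f) = 2*(-2) = -4)
I(n) = n + 2*n**2 (I(n) = (n**2 + n**2) + n = 2*n**2 + n = n + 2*n**2)
o(Q, S) = 28 + S (o(Q, S) = S - 4*(1 + 2*(-4)) = S - 4*(1 - 8) = S - 4*(-7) = S + 28 = 28 + S)
o(6, 6)*(-39) - 17 = (28 + 6)*(-39) - 17 = 34*(-39) - 17 = -1326 - 17 = -1343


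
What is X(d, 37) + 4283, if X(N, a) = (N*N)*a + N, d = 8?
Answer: 6659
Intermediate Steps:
X(N, a) = N + a*N**2 (X(N, a) = N**2*a + N = a*N**2 + N = N + a*N**2)
X(d, 37) + 4283 = 8*(1 + 8*37) + 4283 = 8*(1 + 296) + 4283 = 8*297 + 4283 = 2376 + 4283 = 6659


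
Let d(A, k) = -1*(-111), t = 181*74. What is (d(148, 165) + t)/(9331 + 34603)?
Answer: 13505/43934 ≈ 0.30739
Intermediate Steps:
t = 13394
d(A, k) = 111
(d(148, 165) + t)/(9331 + 34603) = (111 + 13394)/(9331 + 34603) = 13505/43934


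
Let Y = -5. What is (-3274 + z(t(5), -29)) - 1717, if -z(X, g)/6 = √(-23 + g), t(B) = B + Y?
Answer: -4991 - 12*I*√13 ≈ -4991.0 - 43.267*I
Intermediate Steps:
t(B) = -5 + B (t(B) = B - 5 = -5 + B)
z(X, g) = -6*√(-23 + g)
(-3274 + z(t(5), -29)) - 1717 = (-3274 - 6*√(-23 - 29)) - 1717 = (-3274 - 12*I*√13) - 1717 = -4991 - 12*I*√13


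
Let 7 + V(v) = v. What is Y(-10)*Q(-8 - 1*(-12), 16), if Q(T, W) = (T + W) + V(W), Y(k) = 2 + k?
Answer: -232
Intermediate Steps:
V(v) = -7 + v
Q(T, W) = -7 + T + 2*W (Q(T, W) = (T + W) + (-7 + W) = -7 + T + 2*W)
Y(-10)*Q(-8 - 1*(-12), 16) = (2 - 10)*(-7 + (-8 - 1*(-12)) + 2*16) = -8*(-7 + (-8 + 12) + 32) = -8*(-7 + 4 + 32) = -8*29 = -232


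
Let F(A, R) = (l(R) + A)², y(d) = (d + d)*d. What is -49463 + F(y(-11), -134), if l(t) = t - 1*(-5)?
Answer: -36694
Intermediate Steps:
l(t) = 5 + t (l(t) = t + 5 = 5 + t)
y(d) = 2*d² (y(d) = (2*d)*d = 2*d²)
F(A, R) = (5 + A + R)² (F(A, R) = ((5 + R) + A)² = (5 + A + R)²)
-49463 + F(y(-11), -134) = -49463 + (5 + 2*(-11)² - 134)² = -49463 + (5 + 2*121 - 134)² = -49463 + (5 + 242 - 134)² = -49463 + 113² = -49463 + 12769 = -36694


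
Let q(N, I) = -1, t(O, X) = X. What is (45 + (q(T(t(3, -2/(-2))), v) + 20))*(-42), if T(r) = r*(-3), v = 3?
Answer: -2688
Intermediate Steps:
T(r) = -3*r
(45 + (q(T(t(3, -2/(-2))), v) + 20))*(-42) = (45 + (-1 + 20))*(-42) = (45 + 19)*(-42) = 64*(-42) = -2688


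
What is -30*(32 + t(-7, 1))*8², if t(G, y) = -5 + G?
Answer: -38400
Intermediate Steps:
-30*(32 + t(-7, 1))*8² = -30*(32 + (-5 - 7))*8² = -30*(32 - 12)*64 = -30*20*64 = -600*64 = -38400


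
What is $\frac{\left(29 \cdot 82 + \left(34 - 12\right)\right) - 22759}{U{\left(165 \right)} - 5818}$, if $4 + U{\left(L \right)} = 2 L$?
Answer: $\frac{20359}{5492} \approx 3.707$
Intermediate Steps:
$U{\left(L \right)} = -4 + 2 L$
$\frac{\left(29 \cdot 82 + \left(34 - 12\right)\right) - 22759}{U{\left(165 \right)} - 5818} = \frac{\left(29 \cdot 82 + \left(34 - 12\right)\right) - 22759}{\left(-4 + 2 \cdot 165\right) - 5818} = \frac{\left(2378 + 22\right) - 22759}{\left(-4 + 330\right) - 5818} = \frac{2400 - 22759}{326 - 5818} = - \frac{20359}{-5492} = \left(-20359\right) \left(- \frac{1}{5492}\right) = \frac{20359}{5492}$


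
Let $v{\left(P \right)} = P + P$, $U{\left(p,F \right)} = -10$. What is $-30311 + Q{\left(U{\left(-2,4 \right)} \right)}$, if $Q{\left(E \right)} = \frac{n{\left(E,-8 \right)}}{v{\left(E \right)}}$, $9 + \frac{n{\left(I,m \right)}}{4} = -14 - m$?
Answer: $-30308$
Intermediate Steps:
$n{\left(I,m \right)} = -92 - 4 m$ ($n{\left(I,m \right)} = -36 + 4 \left(-14 - m\right) = -36 - \left(56 + 4 m\right) = -92 - 4 m$)
$v{\left(P \right)} = 2 P$
$Q{\left(E \right)} = - \frac{30}{E}$ ($Q{\left(E \right)} = \frac{-92 - -32}{2 E} = \left(-92 + 32\right) \frac{1}{2 E} = - 60 \frac{1}{2 E} = - \frac{30}{E}$)
$-30311 + Q{\left(U{\left(-2,4 \right)} \right)} = -30311 - \frac{30}{-10} = -30311 - -3 = -30311 + 3 = -30308$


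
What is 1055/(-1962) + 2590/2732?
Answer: 274915/670023 ≈ 0.41031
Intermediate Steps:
1055/(-1962) + 2590/2732 = 1055*(-1/1962) + 2590*(1/2732) = -1055/1962 + 1295/1366 = 274915/670023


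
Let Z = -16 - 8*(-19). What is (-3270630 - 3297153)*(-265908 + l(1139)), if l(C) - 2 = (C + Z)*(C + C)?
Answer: -17329384427952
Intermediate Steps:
Z = 136 (Z = -16 + 152 = 136)
l(C) = 2 + 2*C*(136 + C) (l(C) = 2 + (C + 136)*(C + C) = 2 + (136 + C)*(2*C) = 2 + 2*C*(136 + C))
(-3270630 - 3297153)*(-265908 + l(1139)) = (-3270630 - 3297153)*(-265908 + (2 + 2*1139² + 272*1139)) = -6567783*(-265908 + (2 + 2*1297321 + 309808)) = -6567783*(-265908 + (2 + 2594642 + 309808)) = -6567783*(-265908 + 2904452) = -6567783*2638544 = -17329384427952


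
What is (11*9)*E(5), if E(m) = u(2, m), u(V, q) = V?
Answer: 198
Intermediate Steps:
E(m) = 2
(11*9)*E(5) = (11*9)*2 = 99*2 = 198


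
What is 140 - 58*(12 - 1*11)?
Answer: 82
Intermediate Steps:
140 - 58*(12 - 1*11) = 140 - 58*(12 - 11) = 140 - 58*1 = 140 - 58 = 82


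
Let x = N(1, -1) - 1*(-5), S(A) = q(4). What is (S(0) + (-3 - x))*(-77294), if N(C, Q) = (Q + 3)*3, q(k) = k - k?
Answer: 1082116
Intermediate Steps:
q(k) = 0
N(C, Q) = 9 + 3*Q (N(C, Q) = (3 + Q)*3 = 9 + 3*Q)
S(A) = 0
x = 11 (x = (9 + 3*(-1)) - 1*(-5) = (9 - 3) + 5 = 6 + 5 = 11)
(S(0) + (-3 - x))*(-77294) = (0 + (-3 - 1*11))*(-77294) = (0 + (-3 - 11))*(-77294) = (0 - 14)*(-77294) = -14*(-77294) = 1082116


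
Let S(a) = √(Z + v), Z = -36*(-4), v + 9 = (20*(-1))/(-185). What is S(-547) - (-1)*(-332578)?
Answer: -332578 + √184963/37 ≈ -3.3257e+5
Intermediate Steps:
v = -329/37 (v = -9 + (20*(-1))/(-185) = -9 - 20*(-1/185) = -9 + 4/37 = -329/37 ≈ -8.8919)
Z = 144
S(a) = √184963/37 (S(a) = √(144 - 329/37) = √(4999/37) = √184963/37)
S(-547) - (-1)*(-332578) = √184963/37 - (-1)*(-332578) = √184963/37 - 1*332578 = √184963/37 - 332578 = -332578 + √184963/37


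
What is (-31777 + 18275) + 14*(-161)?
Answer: -15756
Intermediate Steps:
(-31777 + 18275) + 14*(-161) = -13502 - 2254 = -15756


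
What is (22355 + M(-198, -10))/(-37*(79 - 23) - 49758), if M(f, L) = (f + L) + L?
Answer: -22137/51830 ≈ -0.42711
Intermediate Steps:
M(f, L) = f + 2*L (M(f, L) = (L + f) + L = f + 2*L)
(22355 + M(-198, -10))/(-37*(79 - 23) - 49758) = (22355 + (-198 + 2*(-10)))/(-37*(79 - 23) - 49758) = (22355 + (-198 - 20))/(-37*56 - 49758) = (22355 - 218)/(-2072 - 49758) = 22137/(-51830) = 22137*(-1/51830) = -22137/51830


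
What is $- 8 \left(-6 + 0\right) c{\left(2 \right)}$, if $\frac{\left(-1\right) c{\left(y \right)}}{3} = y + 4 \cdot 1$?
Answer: $-864$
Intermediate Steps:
$c{\left(y \right)} = -12 - 3 y$ ($c{\left(y \right)} = - 3 \left(y + 4 \cdot 1\right) = - 3 \left(y + 4\right) = - 3 \left(4 + y\right) = -12 - 3 y$)
$- 8 \left(-6 + 0\right) c{\left(2 \right)} = - 8 \left(-6 + 0\right) \left(-12 - 6\right) = \left(-8\right) \left(-6\right) \left(-12 - 6\right) = 48 \left(-18\right) = -864$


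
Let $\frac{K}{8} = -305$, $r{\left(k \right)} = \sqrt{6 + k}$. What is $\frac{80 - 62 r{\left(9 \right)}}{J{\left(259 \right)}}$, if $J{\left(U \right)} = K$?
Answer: $- \frac{2}{61} + \frac{31 \sqrt{15}}{1220} \approx 0.065625$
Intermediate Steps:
$K = -2440$ ($K = 8 \left(-305\right) = -2440$)
$J{\left(U \right)} = -2440$
$\frac{80 - 62 r{\left(9 \right)}}{J{\left(259 \right)}} = \frac{80 - 62 \sqrt{6 + 9}}{-2440} = \left(80 - 62 \sqrt{15}\right) \left(- \frac{1}{2440}\right) = - \frac{2}{61} + \frac{31 \sqrt{15}}{1220}$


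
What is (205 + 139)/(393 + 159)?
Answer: 43/69 ≈ 0.62319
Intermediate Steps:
(205 + 139)/(393 + 159) = 344/552 = 344*(1/552) = 43/69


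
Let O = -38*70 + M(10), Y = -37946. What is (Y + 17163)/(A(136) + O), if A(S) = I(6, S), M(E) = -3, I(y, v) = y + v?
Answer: 20783/2521 ≈ 8.2440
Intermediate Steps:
I(y, v) = v + y
A(S) = 6 + S (A(S) = S + 6 = 6 + S)
O = -2663 (O = -38*70 - 3 = -2660 - 3 = -2663)
(Y + 17163)/(A(136) + O) = (-37946 + 17163)/((6 + 136) - 2663) = -20783/(142 - 2663) = -20783/(-2521) = -20783*(-1/2521) = 20783/2521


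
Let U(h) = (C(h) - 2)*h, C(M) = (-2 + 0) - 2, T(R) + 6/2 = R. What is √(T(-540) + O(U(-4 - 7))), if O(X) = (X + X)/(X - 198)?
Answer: 4*I*√34 ≈ 23.324*I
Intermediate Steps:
T(R) = -3 + R
C(M) = -4 (C(M) = -2 - 2 = -4)
U(h) = -6*h (U(h) = (-4 - 2)*h = -6*h)
O(X) = 2*X/(-198 + X) (O(X) = (2*X)/(-198 + X) = 2*X/(-198 + X))
√(T(-540) + O(U(-4 - 7))) = √((-3 - 540) + 2*(-6*(-4 - 7))/(-198 - 6*(-4 - 7))) = √(-543 + 2*(-6*(-11))/(-198 - 6*(-11))) = √(-543 + 2*66/(-198 + 66)) = √(-543 + 2*66/(-132)) = √(-543 + 2*66*(-1/132)) = √(-543 - 1) = √(-544) = 4*I*√34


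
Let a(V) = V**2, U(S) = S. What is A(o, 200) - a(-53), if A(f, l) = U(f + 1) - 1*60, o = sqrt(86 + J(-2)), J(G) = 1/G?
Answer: -2868 + 3*sqrt(38)/2 ≈ -2858.8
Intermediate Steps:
o = 3*sqrt(38)/2 (o = sqrt(86 + 1/(-2)) = sqrt(86 - 1/2) = sqrt(171/2) = 3*sqrt(38)/2 ≈ 9.2466)
A(f, l) = -59 + f (A(f, l) = (f + 1) - 1*60 = (1 + f) - 60 = -59 + f)
A(o, 200) - a(-53) = (-59 + 3*sqrt(38)/2) - 1*(-53)**2 = (-59 + 3*sqrt(38)/2) - 1*2809 = (-59 + 3*sqrt(38)/2) - 2809 = -2868 + 3*sqrt(38)/2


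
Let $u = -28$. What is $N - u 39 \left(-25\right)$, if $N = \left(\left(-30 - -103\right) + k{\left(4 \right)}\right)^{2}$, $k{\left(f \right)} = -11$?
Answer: $-23456$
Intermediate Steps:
$N = 3844$ ($N = \left(\left(-30 - -103\right) - 11\right)^{2} = \left(\left(-30 + 103\right) - 11\right)^{2} = \left(73 - 11\right)^{2} = 62^{2} = 3844$)
$N - u 39 \left(-25\right) = 3844 - \left(-28\right) 39 \left(-25\right) = 3844 - \left(-1092\right) \left(-25\right) = 3844 - 27300 = -23456$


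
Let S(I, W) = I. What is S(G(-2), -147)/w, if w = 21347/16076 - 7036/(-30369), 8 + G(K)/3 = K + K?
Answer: -17575633584/761397779 ≈ -23.083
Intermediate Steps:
G(K) = -24 + 6*K (G(K) = -24 + 3*(K + K) = -24 + 3*(2*K) = -24 + 6*K)
w = 761397779/488212044 (w = 21347*(1/16076) - 7036*(-1/30369) = 21347/16076 + 7036/30369 = 761397779/488212044 ≈ 1.5596)
S(G(-2), -147)/w = (-24 + 6*(-2))/(761397779/488212044) = (-24 - 12)*(488212044/761397779) = -36*488212044/761397779 = -17575633584/761397779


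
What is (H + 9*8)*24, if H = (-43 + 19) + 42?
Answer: 2160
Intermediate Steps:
H = 18 (H = -24 + 42 = 18)
(H + 9*8)*24 = (18 + 9*8)*24 = (18 + 72)*24 = 90*24 = 2160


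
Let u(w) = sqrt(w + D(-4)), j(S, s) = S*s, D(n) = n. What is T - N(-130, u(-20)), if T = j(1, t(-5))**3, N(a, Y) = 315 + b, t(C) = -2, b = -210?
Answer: -113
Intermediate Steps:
u(w) = sqrt(-4 + w) (u(w) = sqrt(w - 4) = sqrt(-4 + w))
N(a, Y) = 105 (N(a, Y) = 315 - 210 = 105)
T = -8 (T = (1*(-2))**3 = (-2)**3 = -8)
T - N(-130, u(-20)) = -8 - 1*105 = -8 - 105 = -113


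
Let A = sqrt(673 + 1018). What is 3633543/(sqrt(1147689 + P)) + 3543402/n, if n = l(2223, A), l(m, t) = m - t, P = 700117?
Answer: 207289017/130001 + 1771701*sqrt(1691)/2470019 + 3633543*sqrt(1847806)/1847806 ≈ 4297.0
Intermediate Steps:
A = sqrt(1691) ≈ 41.122
n = 2223 - sqrt(1691) ≈ 2181.9
3633543/(sqrt(1147689 + P)) + 3543402/n = 3633543/(sqrt(1147689 + 700117)) + 3543402/(2223 - sqrt(1691)) = 3633543/(sqrt(1847806)) + 3543402/(2223 - sqrt(1691)) = 3633543*(sqrt(1847806)/1847806) + 3543402/(2223 - sqrt(1691)) = 3633543*sqrt(1847806)/1847806 + 3543402/(2223 - sqrt(1691)) = 3543402/(2223 - sqrt(1691)) + 3633543*sqrt(1847806)/1847806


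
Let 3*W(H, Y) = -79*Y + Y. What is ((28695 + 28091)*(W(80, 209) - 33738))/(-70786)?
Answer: 1112210596/35393 ≈ 31425.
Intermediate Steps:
W(H, Y) = -26*Y (W(H, Y) = (-79*Y + Y)/3 = (-78*Y)/3 = -26*Y)
((28695 + 28091)*(W(80, 209) - 33738))/(-70786) = ((28695 + 28091)*(-26*209 - 33738))/(-70786) = (56786*(-5434 - 33738))*(-1/70786) = (56786*(-39172))*(-1/70786) = -2224421192*(-1/70786) = 1112210596/35393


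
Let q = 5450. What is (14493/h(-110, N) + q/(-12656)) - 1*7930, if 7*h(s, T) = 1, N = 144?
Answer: 591798163/6328 ≈ 93521.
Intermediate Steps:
h(s, T) = 1/7 (h(s, T) = (1/7)*1 = 1/7)
(14493/h(-110, N) + q/(-12656)) - 1*7930 = (14493/(1/7) + 5450/(-12656)) - 1*7930 = (14493*7 + 5450*(-1/12656)) - 7930 = (101451 - 2725/6328) - 7930 = 641979203/6328 - 7930 = 591798163/6328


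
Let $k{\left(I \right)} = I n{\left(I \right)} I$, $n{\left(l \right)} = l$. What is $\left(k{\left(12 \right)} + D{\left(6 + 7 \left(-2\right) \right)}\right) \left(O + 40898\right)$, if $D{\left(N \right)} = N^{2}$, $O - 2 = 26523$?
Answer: $120822016$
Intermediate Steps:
$O = 26525$ ($O = 2 + 26523 = 26525$)
$k{\left(I \right)} = I^{3}$ ($k{\left(I \right)} = I I I = I^{2} I = I^{3}$)
$\left(k{\left(12 \right)} + D{\left(6 + 7 \left(-2\right) \right)}\right) \left(O + 40898\right) = \left(12^{3} + \left(6 + 7 \left(-2\right)\right)^{2}\right) \left(26525 + 40898\right) = \left(1728 + \left(6 - 14\right)^{2}\right) 67423 = \left(1728 + \left(-8\right)^{2}\right) 67423 = \left(1728 + 64\right) 67423 = 1792 \cdot 67423 = 120822016$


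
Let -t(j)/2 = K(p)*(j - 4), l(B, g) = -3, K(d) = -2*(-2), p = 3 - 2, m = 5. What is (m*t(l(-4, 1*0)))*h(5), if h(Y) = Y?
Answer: 1400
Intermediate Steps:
p = 1
K(d) = 4
t(j) = 32 - 8*j (t(j) = -8*(j - 4) = -8*(-4 + j) = -2*(-16 + 4*j) = 32 - 8*j)
(m*t(l(-4, 1*0)))*h(5) = (5*(32 - 8*(-3)))*5 = (5*(32 + 24))*5 = (5*56)*5 = 280*5 = 1400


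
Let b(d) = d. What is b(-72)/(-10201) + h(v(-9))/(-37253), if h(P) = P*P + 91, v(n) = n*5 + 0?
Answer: -18903100/380017853 ≈ -0.049743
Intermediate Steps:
v(n) = 5*n (v(n) = 5*n + 0 = 5*n)
h(P) = 91 + P² (h(P) = P² + 91 = 91 + P²)
b(-72)/(-10201) + h(v(-9))/(-37253) = -72/(-10201) + (91 + (5*(-9))²)/(-37253) = -72*(-1/10201) + (91 + (-45)²)*(-1/37253) = 72/10201 + (91 + 2025)*(-1/37253) = 72/10201 + 2116*(-1/37253) = 72/10201 - 2116/37253 = -18903100/380017853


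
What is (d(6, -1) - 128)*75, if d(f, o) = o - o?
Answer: -9600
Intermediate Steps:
d(f, o) = 0
(d(6, -1) - 128)*75 = (0 - 128)*75 = -128*75 = -9600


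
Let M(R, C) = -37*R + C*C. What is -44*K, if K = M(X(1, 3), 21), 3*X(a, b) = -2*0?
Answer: -19404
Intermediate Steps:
X(a, b) = 0 (X(a, b) = (-2*0)/3 = (⅓)*0 = 0)
M(R, C) = C² - 37*R (M(R, C) = -37*R + C² = C² - 37*R)
K = 441 (K = 21² - 37*0 = 441 + 0 = 441)
-44*K = -44*441 = -19404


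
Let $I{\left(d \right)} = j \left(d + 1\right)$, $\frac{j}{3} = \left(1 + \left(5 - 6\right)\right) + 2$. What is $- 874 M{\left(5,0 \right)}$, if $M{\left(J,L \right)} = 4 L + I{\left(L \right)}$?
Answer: $-5244$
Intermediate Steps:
$j = 6$ ($j = 3 \left(\left(1 + \left(5 - 6\right)\right) + 2\right) = 3 \left(\left(1 - 1\right) + 2\right) = 3 \left(0 + 2\right) = 3 \cdot 2 = 6$)
$I{\left(d \right)} = 6 + 6 d$ ($I{\left(d \right)} = 6 \left(d + 1\right) = 6 \left(1 + d\right) = 6 + 6 d$)
$M{\left(J,L \right)} = 6 + 10 L$ ($M{\left(J,L \right)} = 4 L + \left(6 + 6 L\right) = 6 + 10 L$)
$- 874 M{\left(5,0 \right)} = - 874 \left(6 + 10 \cdot 0\right) = - 874 \left(6 + 0\right) = \left(-874\right) 6 = -5244$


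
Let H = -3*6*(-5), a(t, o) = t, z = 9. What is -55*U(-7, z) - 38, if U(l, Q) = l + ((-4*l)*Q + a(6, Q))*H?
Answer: -1276753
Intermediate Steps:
H = 90 (H = -18*(-5) = 90)
U(l, Q) = 540 + l - 360*Q*l (U(l, Q) = l + ((-4*l)*Q + 6)*90 = l + (-4*Q*l + 6)*90 = l + (6 - 4*Q*l)*90 = l + (540 - 360*Q*l) = 540 + l - 360*Q*l)
-55*U(-7, z) - 38 = -55*(540 - 7 - 360*9*(-7)) - 38 = -55*(540 - 7 + 22680) - 38 = -55*23213 - 38 = -1276715 - 38 = -1276753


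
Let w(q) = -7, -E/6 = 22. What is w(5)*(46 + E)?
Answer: 602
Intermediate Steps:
E = -132 (E = -6*22 = -132)
w(5)*(46 + E) = -7*(46 - 132) = -7*(-86) = 602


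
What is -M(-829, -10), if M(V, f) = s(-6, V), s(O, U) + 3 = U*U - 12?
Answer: -687226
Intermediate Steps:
s(O, U) = -15 + U² (s(O, U) = -3 + (U*U - 12) = -3 + (U² - 12) = -3 + (-12 + U²) = -15 + U²)
M(V, f) = -15 + V²
-M(-829, -10) = -(-15 + (-829)²) = -(-15 + 687241) = -1*687226 = -687226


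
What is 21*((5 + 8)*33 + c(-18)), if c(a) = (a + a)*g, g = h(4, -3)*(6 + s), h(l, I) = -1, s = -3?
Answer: 11277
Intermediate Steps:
g = -3 (g = -(6 - 3) = -1*3 = -3)
c(a) = -6*a (c(a) = (a + a)*(-3) = (2*a)*(-3) = -6*a)
21*((5 + 8)*33 + c(-18)) = 21*((5 + 8)*33 - 6*(-18)) = 21*(13*33 + 108) = 21*(429 + 108) = 21*537 = 11277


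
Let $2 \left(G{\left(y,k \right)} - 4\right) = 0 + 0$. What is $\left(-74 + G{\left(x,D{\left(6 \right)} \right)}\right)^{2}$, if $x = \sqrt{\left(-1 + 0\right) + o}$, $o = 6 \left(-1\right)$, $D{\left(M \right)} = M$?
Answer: $4900$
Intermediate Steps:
$o = -6$
$x = i \sqrt{7}$ ($x = \sqrt{\left(-1 + 0\right) - 6} = \sqrt{-1 - 6} = \sqrt{-7} = i \sqrt{7} \approx 2.6458 i$)
$G{\left(y,k \right)} = 4$ ($G{\left(y,k \right)} = 4 + \frac{0 + 0}{2} = 4 + \frac{1}{2} \cdot 0 = 4 + 0 = 4$)
$\left(-74 + G{\left(x,D{\left(6 \right)} \right)}\right)^{2} = \left(-74 + 4\right)^{2} = \left(-70\right)^{2} = 4900$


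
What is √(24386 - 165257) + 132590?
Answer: 132590 + I*√140871 ≈ 1.3259e+5 + 375.33*I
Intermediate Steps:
√(24386 - 165257) + 132590 = √(-140871) + 132590 = I*√140871 + 132590 = 132590 + I*√140871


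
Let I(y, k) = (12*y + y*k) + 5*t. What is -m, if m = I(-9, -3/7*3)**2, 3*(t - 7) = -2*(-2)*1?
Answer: -1322500/441 ≈ -2998.9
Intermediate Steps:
t = 25/3 (t = 7 + (-2*(-2)*1)/3 = 7 + (4*1)/3 = 7 + (1/3)*4 = 7 + 4/3 = 25/3 ≈ 8.3333)
I(y, k) = 125/3 + 12*y + k*y (I(y, k) = (12*y + y*k) + 5*(25/3) = (12*y + k*y) + 125/3 = 125/3 + 12*y + k*y)
m = 1322500/441 (m = (125/3 + 12*(-9) + (-3/7*3)*(-9))**2 = (125/3 - 108 + (-3*1/7*3)*(-9))**2 = (125/3 - 108 - 3/7*3*(-9))**2 = (125/3 - 108 - 9/7*(-9))**2 = (125/3 - 108 + 81/7)**2 = (-1150/21)**2 = 1322500/441 ≈ 2998.9)
-m = -1*1322500/441 = -1322500/441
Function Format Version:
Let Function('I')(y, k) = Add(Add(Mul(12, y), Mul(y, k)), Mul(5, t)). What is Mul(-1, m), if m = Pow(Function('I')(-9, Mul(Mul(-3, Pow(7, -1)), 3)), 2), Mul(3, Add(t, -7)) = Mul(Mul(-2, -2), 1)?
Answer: Rational(-1322500, 441) ≈ -2998.9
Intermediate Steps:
t = Rational(25, 3) (t = Add(7, Mul(Rational(1, 3), Mul(Mul(-2, -2), 1))) = Add(7, Mul(Rational(1, 3), Mul(4, 1))) = Add(7, Mul(Rational(1, 3), 4)) = Add(7, Rational(4, 3)) = Rational(25, 3) ≈ 8.3333)
Function('I')(y, k) = Add(Rational(125, 3), Mul(12, y), Mul(k, y)) (Function('I')(y, k) = Add(Add(Mul(12, y), Mul(y, k)), Mul(5, Rational(25, 3))) = Add(Add(Mul(12, y), Mul(k, y)), Rational(125, 3)) = Add(Rational(125, 3), Mul(12, y), Mul(k, y)))
m = Rational(1322500, 441) (m = Pow(Add(Rational(125, 3), Mul(12, -9), Mul(Mul(Mul(-3, Pow(7, -1)), 3), -9)), 2) = Pow(Add(Rational(125, 3), -108, Mul(Mul(Mul(-3, Rational(1, 7)), 3), -9)), 2) = Pow(Add(Rational(125, 3), -108, Mul(Mul(Rational(-3, 7), 3), -9)), 2) = Pow(Add(Rational(125, 3), -108, Mul(Rational(-9, 7), -9)), 2) = Pow(Add(Rational(125, 3), -108, Rational(81, 7)), 2) = Pow(Rational(-1150, 21), 2) = Rational(1322500, 441) ≈ 2998.9)
Mul(-1, m) = Mul(-1, Rational(1322500, 441)) = Rational(-1322500, 441)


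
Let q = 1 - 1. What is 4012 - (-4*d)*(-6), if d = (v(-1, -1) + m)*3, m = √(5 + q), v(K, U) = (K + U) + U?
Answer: 4228 - 72*√5 ≈ 4067.0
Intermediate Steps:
v(K, U) = K + 2*U
q = 0
m = √5 (m = √(5 + 0) = √5 ≈ 2.2361)
d = -9 + 3*√5 (d = ((-1 + 2*(-1)) + √5)*3 = ((-1 - 2) + √5)*3 = (-3 + √5)*3 = -9 + 3*√5 ≈ -2.2918)
4012 - (-4*d)*(-6) = 4012 - (-4*(-9 + 3*√5))*(-6) = 4012 - (36 - 12*√5)*(-6) = 4012 - (-216 + 72*√5) = 4012 + (216 - 72*√5) = 4228 - 72*√5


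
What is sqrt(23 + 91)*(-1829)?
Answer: -1829*sqrt(114) ≈ -19528.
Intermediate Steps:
sqrt(23 + 91)*(-1829) = sqrt(114)*(-1829) = -1829*sqrt(114)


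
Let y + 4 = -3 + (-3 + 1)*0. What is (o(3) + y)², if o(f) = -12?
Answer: 361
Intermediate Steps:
y = -7 (y = -4 + (-3 + (-3 + 1)*0) = -4 + (-3 - 2*0) = -4 + (-3 + 0) = -4 - 3 = -7)
(o(3) + y)² = (-12 - 7)² = (-19)² = 361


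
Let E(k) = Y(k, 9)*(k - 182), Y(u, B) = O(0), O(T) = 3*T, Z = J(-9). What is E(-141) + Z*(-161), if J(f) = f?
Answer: 1449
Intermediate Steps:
Z = -9
Y(u, B) = 0 (Y(u, B) = 3*0 = 0)
E(k) = 0 (E(k) = 0*(k - 182) = 0*(-182 + k) = 0)
E(-141) + Z*(-161) = 0 - 9*(-161) = 0 + 1449 = 1449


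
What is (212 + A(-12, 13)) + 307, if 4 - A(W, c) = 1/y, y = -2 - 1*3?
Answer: 2616/5 ≈ 523.20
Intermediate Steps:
y = -5 (y = -2 - 3 = -5)
A(W, c) = 21/5 (A(W, c) = 4 - 1/(-5) = 4 - 1*(-1/5) = 4 + 1/5 = 21/5)
(212 + A(-12, 13)) + 307 = (212 + 21/5) + 307 = 1081/5 + 307 = 2616/5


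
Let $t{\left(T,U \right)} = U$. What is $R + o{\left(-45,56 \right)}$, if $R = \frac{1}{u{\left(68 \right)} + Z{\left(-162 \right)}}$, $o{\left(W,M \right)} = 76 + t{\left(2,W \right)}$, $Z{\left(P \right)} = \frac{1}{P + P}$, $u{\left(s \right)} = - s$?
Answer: $\frac{682699}{22033} \approx 30.985$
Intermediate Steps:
$Z{\left(P \right)} = \frac{1}{2 P}$
$o{\left(W,M \right)} = 76 + W$
$R = - \frac{324}{22033}$ ($R = \frac{1}{\left(-1\right) 68 + \frac{1}{2 \left(-162\right)}} = \frac{1}{-68 + \frac{1}{2} \left(- \frac{1}{162}\right)} = \frac{1}{-68 - \frac{1}{324}} = \frac{1}{- \frac{22033}{324}} = - \frac{324}{22033} \approx -0.014705$)
$R + o{\left(-45,56 \right)} = - \frac{324}{22033} + \left(76 - 45\right) = - \frac{324}{22033} + 31 = \frac{682699}{22033}$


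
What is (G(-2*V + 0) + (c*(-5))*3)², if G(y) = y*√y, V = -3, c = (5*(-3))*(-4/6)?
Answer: 22716 - 1800*√6 ≈ 18307.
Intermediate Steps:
c = 10 (c = -(-60)/6 = -15*(-⅔) = 10)
G(y) = y^(3/2)
(G(-2*V + 0) + (c*(-5))*3)² = ((-2*(-3) + 0)^(3/2) + (10*(-5))*3)² = ((6 + 0)^(3/2) - 50*3)² = (6^(3/2) - 150)² = (6*√6 - 150)² = (-150 + 6*√6)²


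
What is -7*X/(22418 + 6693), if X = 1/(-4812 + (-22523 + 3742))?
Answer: 7/686815823 ≈ 1.0192e-8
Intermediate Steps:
X = -1/23593 (X = 1/(-4812 - 18781) = 1/(-23593) = -1/23593 ≈ -4.2385e-5)
-7*X/(22418 + 6693) = -(-7)/(23593*(22418 + 6693)) = -(-7)/(23593*29111) = -7*(-1/686815823) = 7/686815823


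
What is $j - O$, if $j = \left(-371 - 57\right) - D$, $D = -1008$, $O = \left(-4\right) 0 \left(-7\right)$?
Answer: $580$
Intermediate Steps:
$O = 0$ ($O = 0 \left(-7\right) = 0$)
$j = 580$ ($j = \left(-371 - 57\right) - -1008 = \left(-371 - 57\right) + 1008 = -428 + 1008 = 580$)
$j - O = 580 - 0 = 580 + 0 = 580$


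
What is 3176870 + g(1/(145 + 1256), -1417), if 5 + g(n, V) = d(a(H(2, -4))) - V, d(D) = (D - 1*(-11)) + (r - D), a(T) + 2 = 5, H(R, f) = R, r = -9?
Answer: 3178284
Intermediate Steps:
a(T) = 3 (a(T) = -2 + 5 = 3)
d(D) = 2 (d(D) = (D - 1*(-11)) + (-9 - D) = (D + 11) + (-9 - D) = (11 + D) + (-9 - D) = 2)
g(n, V) = -3 - V (g(n, V) = -5 + (2 - V) = -3 - V)
3176870 + g(1/(145 + 1256), -1417) = 3176870 + (-3 - 1*(-1417)) = 3176870 + (-3 + 1417) = 3176870 + 1414 = 3178284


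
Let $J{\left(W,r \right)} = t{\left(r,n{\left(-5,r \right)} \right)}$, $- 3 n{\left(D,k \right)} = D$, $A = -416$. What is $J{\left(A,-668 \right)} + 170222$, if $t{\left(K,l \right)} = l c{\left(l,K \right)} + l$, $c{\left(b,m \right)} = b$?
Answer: $\frac{1532038}{9} \approx 1.7023 \cdot 10^{5}$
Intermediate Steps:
$n{\left(D,k \right)} = - \frac{D}{3}$
$t{\left(K,l \right)} = l + l^{2}$ ($t{\left(K,l \right)} = l l + l = l^{2} + l = l + l^{2}$)
$J{\left(W,r \right)} = \frac{40}{9}$ ($J{\left(W,r \right)} = \left(- \frac{1}{3}\right) \left(-5\right) \left(1 - - \frac{5}{3}\right) = \frac{5 \left(1 + \frac{5}{3}\right)}{3} = \frac{5}{3} \cdot \frac{8}{3} = \frac{40}{9}$)
$J{\left(A,-668 \right)} + 170222 = \frac{40}{9} + 170222 = \frac{1532038}{9}$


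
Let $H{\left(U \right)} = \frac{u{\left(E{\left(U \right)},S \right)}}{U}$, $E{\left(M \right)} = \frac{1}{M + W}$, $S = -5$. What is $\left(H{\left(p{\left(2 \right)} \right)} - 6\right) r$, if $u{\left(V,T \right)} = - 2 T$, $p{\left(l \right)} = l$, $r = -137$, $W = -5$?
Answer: $137$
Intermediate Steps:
$E{\left(M \right)} = \frac{1}{-5 + M}$ ($E{\left(M \right)} = \frac{1}{M - 5} = \frac{1}{-5 + M}$)
$H{\left(U \right)} = \frac{10}{U}$ ($H{\left(U \right)} = \frac{\left(-2\right) \left(-5\right)}{U} = \frac{10}{U}$)
$\left(H{\left(p{\left(2 \right)} \right)} - 6\right) r = \left(\frac{10}{2} - 6\right) \left(-137\right) = \left(10 \cdot \frac{1}{2} - 6\right) \left(-137\right) = \left(5 - 6\right) \left(-137\right) = \left(-1\right) \left(-137\right) = 137$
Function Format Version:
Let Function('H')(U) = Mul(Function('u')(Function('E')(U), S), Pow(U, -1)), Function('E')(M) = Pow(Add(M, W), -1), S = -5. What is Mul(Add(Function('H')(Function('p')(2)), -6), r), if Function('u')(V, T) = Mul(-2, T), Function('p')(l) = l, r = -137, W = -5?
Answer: 137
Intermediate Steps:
Function('E')(M) = Pow(Add(-5, M), -1) (Function('E')(M) = Pow(Add(M, -5), -1) = Pow(Add(-5, M), -1))
Function('H')(U) = Mul(10, Pow(U, -1)) (Function('H')(U) = Mul(Mul(-2, -5), Pow(U, -1)) = Mul(10, Pow(U, -1)))
Mul(Add(Function('H')(Function('p')(2)), -6), r) = Mul(Add(Mul(10, Pow(2, -1)), -6), -137) = Mul(Add(Mul(10, Rational(1, 2)), -6), -137) = Mul(Add(5, -6), -137) = Mul(-1, -137) = 137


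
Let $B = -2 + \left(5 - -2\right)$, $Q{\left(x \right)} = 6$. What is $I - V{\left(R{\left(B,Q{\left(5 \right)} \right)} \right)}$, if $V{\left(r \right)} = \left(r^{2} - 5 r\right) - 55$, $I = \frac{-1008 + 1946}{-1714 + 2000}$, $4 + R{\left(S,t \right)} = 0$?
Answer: $\frac{3186}{143} \approx 22.28$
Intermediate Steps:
$B = 5$ ($B = -2 + \left(5 + 2\right) = -2 + 7 = 5$)
$R{\left(S,t \right)} = -4$ ($R{\left(S,t \right)} = -4 + 0 = -4$)
$I = \frac{469}{143}$ ($I = \frac{938}{286} = 938 \cdot \frac{1}{286} = \frac{469}{143} \approx 3.2797$)
$V{\left(r \right)} = -55 + r^{2} - 5 r$
$I - V{\left(R{\left(B,Q{\left(5 \right)} \right)} \right)} = \frac{469}{143} - \left(-55 + \left(-4\right)^{2} - -20\right) = \frac{469}{143} - \left(-55 + 16 + 20\right) = \frac{469}{143} - -19 = \frac{469}{143} + 19 = \frac{3186}{143}$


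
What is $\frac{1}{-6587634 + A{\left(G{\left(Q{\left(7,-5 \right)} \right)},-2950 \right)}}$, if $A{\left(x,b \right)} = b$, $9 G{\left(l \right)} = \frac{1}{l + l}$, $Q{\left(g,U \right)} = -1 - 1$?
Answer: $- \frac{1}{6590584} \approx -1.5173 \cdot 10^{-7}$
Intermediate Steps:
$Q{\left(g,U \right)} = -2$ ($Q{\left(g,U \right)} = -1 - 1 = -2$)
$G{\left(l \right)} = \frac{1}{18 l}$ ($G{\left(l \right)} = \frac{1}{9 \left(l + l\right)} = \frac{1}{9 \cdot 2 l} = \frac{\frac{1}{2} \frac{1}{l}}{9} = \frac{1}{18 l}$)
$\frac{1}{-6587634 + A{\left(G{\left(Q{\left(7,-5 \right)} \right)},-2950 \right)}} = \frac{1}{-6587634 - 2950} = \frac{1}{-6590584} = - \frac{1}{6590584}$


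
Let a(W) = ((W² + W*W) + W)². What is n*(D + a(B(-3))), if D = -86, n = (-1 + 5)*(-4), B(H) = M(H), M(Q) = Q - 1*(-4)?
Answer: 1232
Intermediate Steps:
M(Q) = 4 + Q (M(Q) = Q + 4 = 4 + Q)
B(H) = 4 + H
n = -16 (n = 4*(-4) = -16)
a(W) = (W + 2*W²)² (a(W) = ((W² + W²) + W)² = (2*W² + W)² = (W + 2*W²)²)
n*(D + a(B(-3))) = -16*(-86 + (4 - 3)²*(1 + 2*(4 - 3))²) = -16*(-86 + 1²*(1 + 2*1)²) = -16*(-86 + 1*(1 + 2)²) = -16*(-86 + 1*3²) = -16*(-86 + 1*9) = -16*(-86 + 9) = -16*(-77) = 1232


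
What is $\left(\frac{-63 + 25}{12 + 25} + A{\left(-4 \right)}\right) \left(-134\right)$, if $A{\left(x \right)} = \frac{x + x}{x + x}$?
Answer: $\frac{134}{37} \approx 3.6216$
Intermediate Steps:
$A{\left(x \right)} = 1$ ($A{\left(x \right)} = \frac{2 x}{2 x} = 2 x \frac{1}{2 x} = 1$)
$\left(\frac{-63 + 25}{12 + 25} + A{\left(-4 \right)}\right) \left(-134\right) = \left(\frac{-63 + 25}{12 + 25} + 1\right) \left(-134\right) = \left(- \frac{38}{37} + 1\right) \left(-134\right) = \left(- \frac{1}{37}\right) \left(-134\right) = \frac{134}{37}$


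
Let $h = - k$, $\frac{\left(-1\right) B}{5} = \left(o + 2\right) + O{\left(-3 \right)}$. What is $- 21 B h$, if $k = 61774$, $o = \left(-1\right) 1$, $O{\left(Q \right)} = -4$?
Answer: $19458810$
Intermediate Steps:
$o = -1$
$B = 15$ ($B = - 5 \left(\left(-1 + 2\right) - 4\right) = - 5 \left(1 - 4\right) = \left(-5\right) \left(-3\right) = 15$)
$h = -61774$ ($h = \left(-1\right) 61774 = -61774$)
$- 21 B h = \left(-21\right) 15 \left(-61774\right) = \left(-315\right) \left(-61774\right) = 19458810$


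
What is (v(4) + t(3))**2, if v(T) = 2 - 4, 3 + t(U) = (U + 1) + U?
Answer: 4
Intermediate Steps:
t(U) = -2 + 2*U (t(U) = -3 + ((U + 1) + U) = -3 + ((1 + U) + U) = -3 + (1 + 2*U) = -2 + 2*U)
v(T) = -2
(v(4) + t(3))**2 = (-2 + (-2 + 2*3))**2 = (-2 + (-2 + 6))**2 = (-2 + 4)**2 = 2**2 = 4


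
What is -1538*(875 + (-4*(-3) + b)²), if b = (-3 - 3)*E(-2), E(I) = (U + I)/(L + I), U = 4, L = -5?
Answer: -80115958/49 ≈ -1.6350e+6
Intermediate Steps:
E(I) = (4 + I)/(-5 + I)
b = 12/7 (b = (-3 - 3)*((4 - 2)/(-5 - 2)) = -6*2/(-7) = -(-6)*2/7 = -6*(-2/7) = 12/7 ≈ 1.7143)
-1538*(875 + (-4*(-3) + b)²) = -1538*(875 + (-4*(-3) + 12/7)²) = -1538*(875 + (12 + 12/7)²) = -1538*(875 + (96/7)²) = -1538*(875 + 9216/49) = -1538*52091/49 = -80115958/49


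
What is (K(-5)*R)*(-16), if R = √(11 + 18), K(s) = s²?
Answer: -400*√29 ≈ -2154.1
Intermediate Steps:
R = √29 ≈ 5.3852
(K(-5)*R)*(-16) = ((-5)²*√29)*(-16) = (25*√29)*(-16) = -400*√29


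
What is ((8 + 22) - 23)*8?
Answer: 56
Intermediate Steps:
((8 + 22) - 23)*8 = (30 - 23)*8 = 7*8 = 56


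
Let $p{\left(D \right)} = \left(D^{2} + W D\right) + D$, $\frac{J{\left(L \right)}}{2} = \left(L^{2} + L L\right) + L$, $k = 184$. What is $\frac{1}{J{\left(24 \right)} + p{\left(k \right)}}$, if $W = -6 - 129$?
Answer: $\frac{1}{11552} \approx 8.6565 \cdot 10^{-5}$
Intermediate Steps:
$J{\left(L \right)} = 2 L + 4 L^{2}$ ($J{\left(L \right)} = 2 \left(\left(L^{2} + L L\right) + L\right) = 2 \left(\left(L^{2} + L^{2}\right) + L\right) = 2 \left(2 L^{2} + L\right) = 2 \left(L + 2 L^{2}\right) = 2 L + 4 L^{2}$)
$W = -135$ ($W = -6 - 129 = -135$)
$p{\left(D \right)} = D^{2} - 134 D$ ($p{\left(D \right)} = \left(D^{2} - 135 D\right) + D = D^{2} - 134 D$)
$\frac{1}{J{\left(24 \right)} + p{\left(k \right)}} = \frac{1}{2 \cdot 24 \left(1 + 2 \cdot 24\right) + 184 \left(-134 + 184\right)} = \frac{1}{2 \cdot 24 \left(1 + 48\right) + 184 \cdot 50} = \frac{1}{2 \cdot 24 \cdot 49 + 9200} = \frac{1}{2352 + 9200} = \frac{1}{11552}$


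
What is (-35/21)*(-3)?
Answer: 5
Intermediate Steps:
(-35/21)*(-3) = ((1/21)*(-35))*(-3) = -5/3*(-3) = 5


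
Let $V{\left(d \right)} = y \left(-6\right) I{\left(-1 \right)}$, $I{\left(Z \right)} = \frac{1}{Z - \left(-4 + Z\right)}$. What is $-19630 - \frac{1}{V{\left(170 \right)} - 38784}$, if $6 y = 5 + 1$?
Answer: $- \frac{1522718728}{77571} \approx -19630.0$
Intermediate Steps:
$I{\left(Z \right)} = \frac{1}{4}$
$y = 1$ ($y = \frac{5 + 1}{6} = \frac{1}{6} \cdot 6 = 1$)
$V{\left(d \right)} = - \frac{3}{2}$ ($V{\left(d \right)} = 1 \left(-6\right) \frac{1}{4} = \left(-6\right) \frac{1}{4} = - \frac{3}{2}$)
$-19630 - \frac{1}{V{\left(170 \right)} - 38784} = -19630 - \frac{1}{- \frac{3}{2} - 38784} = -19630 - \frac{1}{- \frac{77571}{2}} = -19630 - - \frac{2}{77571} = -19630 + \frac{2}{77571} = - \frac{1522718728}{77571}$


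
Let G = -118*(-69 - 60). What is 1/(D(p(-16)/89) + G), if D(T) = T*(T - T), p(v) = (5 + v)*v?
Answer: 1/15222 ≈ 6.5694e-5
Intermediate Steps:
p(v) = v*(5 + v)
D(T) = 0 (D(T) = T*0 = 0)
G = 15222 (G = -118*(-129) = 15222)
1/(D(p(-16)/89) + G) = 1/(0 + 15222) = 1/15222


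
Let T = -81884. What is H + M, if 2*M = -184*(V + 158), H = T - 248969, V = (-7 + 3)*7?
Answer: -342813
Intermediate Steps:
V = -28 (V = -4*7 = -28)
H = -330853 (H = -81884 - 248969 = -330853)
M = -11960 (M = (-184*(-28 + 158))/2 = (-184*130)/2 = (½)*(-23920) = -11960)
H + M = -330853 - 11960 = -342813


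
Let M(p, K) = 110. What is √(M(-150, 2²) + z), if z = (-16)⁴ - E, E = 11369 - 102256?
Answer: √156533 ≈ 395.64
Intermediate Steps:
E = -90887
z = 156423 (z = (-16)⁴ - 1*(-90887) = 65536 + 90887 = 156423)
√(M(-150, 2²) + z) = √(110 + 156423) = √156533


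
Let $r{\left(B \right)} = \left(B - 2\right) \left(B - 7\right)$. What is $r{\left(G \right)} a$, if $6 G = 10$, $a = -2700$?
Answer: $-4800$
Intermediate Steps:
$G = \frac{5}{3}$ ($G = \frac{1}{6} \cdot 10 = \frac{5}{3} \approx 1.6667$)
$r{\left(B \right)} = \left(-7 + B\right) \left(-2 + B\right)$ ($r{\left(B \right)} = \left(-2 + B\right) \left(-7 + B\right) = \left(-7 + B\right) \left(-2 + B\right)$)
$r{\left(G \right)} a = \left(14 + \left(\frac{5}{3}\right)^{2} - 15\right) \left(-2700\right) = \left(14 + \frac{25}{9} - 15\right) \left(-2700\right) = \frac{16}{9} \left(-2700\right) = -4800$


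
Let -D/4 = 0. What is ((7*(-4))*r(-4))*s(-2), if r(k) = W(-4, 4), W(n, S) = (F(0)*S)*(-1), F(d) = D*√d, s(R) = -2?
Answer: 0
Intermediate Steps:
D = 0 (D = -4*0 = 0)
F(d) = 0 (F(d) = 0*√d = 0)
W(n, S) = 0 (W(n, S) = (0*S)*(-1) = 0*(-1) = 0)
r(k) = 0
((7*(-4))*r(-4))*s(-2) = ((7*(-4))*0)*(-2) = -28*0*(-2) = 0*(-2) = 0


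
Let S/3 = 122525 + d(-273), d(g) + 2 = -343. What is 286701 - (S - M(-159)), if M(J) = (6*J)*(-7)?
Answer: -73161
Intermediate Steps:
d(g) = -345 (d(g) = -2 - 343 = -345)
M(J) = -42*J
S = 366540 (S = 3*(122525 - 345) = 3*122180 = 366540)
286701 - (S - M(-159)) = 286701 - (366540 - (-42)*(-159)) = 286701 - (366540 - 1*6678) = 286701 - (366540 - 6678) = 286701 - 1*359862 = 286701 - 359862 = -73161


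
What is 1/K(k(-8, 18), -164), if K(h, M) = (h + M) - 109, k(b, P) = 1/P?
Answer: -18/4913 ≈ -0.0036637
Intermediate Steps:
K(h, M) = -109 + M + h (K(h, M) = (M + h) - 109 = -109 + M + h)
1/K(k(-8, 18), -164) = 1/(-109 - 164 + 1/18) = 1/(-4913/18) = -18/4913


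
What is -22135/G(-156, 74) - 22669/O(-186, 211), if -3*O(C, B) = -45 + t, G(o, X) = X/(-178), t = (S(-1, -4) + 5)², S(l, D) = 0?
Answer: 36884041/740 ≈ 49843.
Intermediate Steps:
t = 25 (t = (0 + 5)² = 5² = 25)
G(o, X) = -X/178 (G(o, X) = X*(-1/178) = -X/178)
O(C, B) = 20/3 (O(C, B) = -(-45 + 25)/3 = -⅓*(-20) = 20/3)
-22135/G(-156, 74) - 22669/O(-186, 211) = -22135/((-1/178*74)) - 22669/20/3 = -22135/(-37/89) - 22669*3/20 = -22135*(-89/37) - 68007/20 = 1970015/37 - 68007/20 = 36884041/740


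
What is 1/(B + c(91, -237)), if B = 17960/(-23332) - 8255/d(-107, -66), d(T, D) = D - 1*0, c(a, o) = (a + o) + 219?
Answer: 384978/75958469 ≈ 0.0050683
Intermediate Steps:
c(a, o) = 219 + a + o
d(T, D) = D (d(T, D) = D + 0 = D)
B = 47855075/384978 (B = 17960/(-23332) - 8255/(-66) = 17960*(-1/23332) - 8255*(-1/66) = -4490/5833 + 8255/66 = 47855075/384978 ≈ 124.31)
1/(B + c(91, -237)) = 1/(47855075/384978 + (219 + 91 - 237)) = 1/(47855075/384978 + 73) = 1/(75958469/384978) = 384978/75958469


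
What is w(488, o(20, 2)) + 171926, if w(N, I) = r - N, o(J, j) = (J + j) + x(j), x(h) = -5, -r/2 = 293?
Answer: 170852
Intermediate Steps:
r = -586 (r = -2*293 = -586)
o(J, j) = -5 + J + j (o(J, j) = (J + j) - 5 = -5 + J + j)
w(N, I) = -586 - N
w(488, o(20, 2)) + 171926 = (-586 - 1*488) + 171926 = (-586 - 488) + 171926 = -1074 + 171926 = 170852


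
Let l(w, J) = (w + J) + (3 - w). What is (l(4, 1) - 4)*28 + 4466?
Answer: 4466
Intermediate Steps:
l(w, J) = 3 + J (l(w, J) = (J + w) + (3 - w) = 3 + J)
(l(4, 1) - 4)*28 + 4466 = ((3 + 1) - 4)*28 + 4466 = (4 - 4)*28 + 4466 = 0*28 + 4466 = 0 + 4466 = 4466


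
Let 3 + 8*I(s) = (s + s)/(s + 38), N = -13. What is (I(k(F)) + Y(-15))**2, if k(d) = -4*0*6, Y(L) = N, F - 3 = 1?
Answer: 11449/64 ≈ 178.89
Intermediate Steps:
F = 4 (F = 3 + 1 = 4)
Y(L) = -13
k(d) = 0 (k(d) = 0*6 = 0)
I(s) = -3/8 + s/(4*(38 + s)) (I(s) = -3/8 + ((s + s)/(s + 38))/8 = -3/8 + ((2*s)/(38 + s))/8 = -3/8 + (2*s/(38 + s))/8 = -3/8 + s/(4*(38 + s)))
(I(k(F)) + Y(-15))**2 = ((-114 - 1*0)/(8*(38 + 0)) - 13)**2 = ((1/8)*(-114 + 0)/38 - 13)**2 = ((1/8)*(1/38)*(-114) - 13)**2 = (-3/8 - 13)**2 = (-107/8)**2 = 11449/64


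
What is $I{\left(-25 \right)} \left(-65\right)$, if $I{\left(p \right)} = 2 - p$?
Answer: $-1755$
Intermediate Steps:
$I{\left(-25 \right)} \left(-65\right) = \left(2 - -25\right) \left(-65\right) = \left(2 + 25\right) \left(-65\right) = 27 \left(-65\right) = -1755$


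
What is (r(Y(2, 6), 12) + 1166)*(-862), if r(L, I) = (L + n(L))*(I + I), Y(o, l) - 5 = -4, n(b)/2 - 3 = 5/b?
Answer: -1356788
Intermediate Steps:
n(b) = 6 + 10/b (n(b) = 6 + 2*(5/b) = 6 + 10/b)
Y(o, l) = 1 (Y(o, l) = 5 - 4 = 1)
r(L, I) = 2*I*(6 + L + 10/L) (r(L, I) = (L + (6 + 10/L))*(I + I) = (6 + L + 10/L)*(2*I) = 2*I*(6 + L + 10/L))
(r(Y(2, 6), 12) + 1166)*(-862) = (2*12*(10 + 1² + 6*1)/1 + 1166)*(-862) = (2*12*1*(10 + 1 + 6) + 1166)*(-862) = (2*12*1*17 + 1166)*(-862) = (408 + 1166)*(-862) = 1574*(-862) = -1356788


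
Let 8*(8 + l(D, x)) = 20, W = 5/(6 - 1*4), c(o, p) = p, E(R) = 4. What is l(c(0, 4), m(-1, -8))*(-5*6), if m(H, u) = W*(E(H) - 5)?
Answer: 165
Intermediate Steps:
W = 5/2 (W = 5/(6 - 4) = 5/2 ≈ 2.5000)
m(H, u) = -5/2 (m(H, u) = 5*(4 - 5)/2 = (5/2)*(-1) = -5/2)
l(D, x) = -11/2 (l(D, x) = -8 + (⅛)*20 = -8 + 5/2 = -11/2)
l(c(0, 4), m(-1, -8))*(-5*6) = -(-55)*6/2 = -11/2*(-30) = 165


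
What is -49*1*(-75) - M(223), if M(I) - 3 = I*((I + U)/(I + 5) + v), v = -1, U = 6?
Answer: 836993/228 ≈ 3671.0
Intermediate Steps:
M(I) = 3 + I*(-1 + (6 + I)/(5 + I)) (M(I) = 3 + I*((I + 6)/(I + 5) - 1) = 3 + I*((6 + I)/(5 + I) - 1) = 3 + I*(-1 + (6 + I)/(5 + I)))
-49*1*(-75) - M(223) = -49*1*(-75) - (15 + 4*223)/(5 + 223) = -49*(-75) - (15 + 892)/228 = 3675 - 907/228 = 836993/228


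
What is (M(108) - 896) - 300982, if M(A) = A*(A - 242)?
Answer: -316350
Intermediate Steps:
M(A) = A*(-242 + A)
(M(108) - 896) - 300982 = (108*(-242 + 108) - 896) - 300982 = (108*(-134) - 896) - 300982 = (-14472 - 896) - 300982 = -15368 - 300982 = -316350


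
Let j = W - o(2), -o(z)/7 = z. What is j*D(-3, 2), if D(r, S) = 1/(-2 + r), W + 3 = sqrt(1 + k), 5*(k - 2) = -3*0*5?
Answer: -11/5 - sqrt(3)/5 ≈ -2.5464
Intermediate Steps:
k = 2 (k = 2 + (-3*0*5)/5 = 2 + (0*5)/5 = 2 + (1/5)*0 = 2 + 0 = 2)
W = -3 + sqrt(3) (W = -3 + sqrt(1 + 2) = -3 + sqrt(3) ≈ -1.2680)
o(z) = -7*z
j = 11 + sqrt(3) (j = (-3 + sqrt(3)) - (-7)*2 = (-3 + sqrt(3)) - 1*(-14) = (-3 + sqrt(3)) + 14 = 11 + sqrt(3) ≈ 12.732)
j*D(-3, 2) = (11 + sqrt(3))/(-2 - 3) = (11 + sqrt(3))/(-5) = (11 + sqrt(3))*(-1/5) = -11/5 - sqrt(3)/5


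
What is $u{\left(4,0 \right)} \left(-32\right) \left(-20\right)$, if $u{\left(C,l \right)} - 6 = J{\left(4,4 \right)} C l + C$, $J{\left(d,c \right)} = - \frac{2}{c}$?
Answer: $6400$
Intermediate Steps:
$u{\left(C,l \right)} = 6 + C - \frac{C l}{2}$ ($u{\left(C,l \right)} = 6 + \left(- \frac{2}{4} C l + C\right) = 6 + \left(\left(-2\right) \frac{1}{4} C l + C\right) = 6 + \left(- \frac{C}{2} l + C\right) = 6 - \left(- C + \frac{C l}{2}\right) = 6 + C - \frac{C l}{2}$)
$u{\left(4,0 \right)} \left(-32\right) \left(-20\right) = \left(6 + 4 - 2 \cdot 0\right) \left(-32\right) \left(-20\right) = \left(6 + 4 + 0\right) \left(-32\right) \left(-20\right) = 10 \left(-32\right) \left(-20\right) = \left(-320\right) \left(-20\right) = 6400$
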